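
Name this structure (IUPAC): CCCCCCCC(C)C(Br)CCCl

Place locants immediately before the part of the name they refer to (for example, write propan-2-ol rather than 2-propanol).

3-bromo-1-chloro-4-methylundecane

The longest carbon chain is 11 atoms: the parent is undecane.
Number the chain so that the substituent locant set {1,3,4} is lower than {8,9,11} at the first point of difference.
With this numbering: a bromo group at C-3; a chloro group at C-1; a methyl group at C-4.
Substituent prefixes are cited in alphabetical order (multiplying prefixes like di-/tri- are ignored for ordering).
Putting it together: 3-bromo-1-chloro-4-methylundecane.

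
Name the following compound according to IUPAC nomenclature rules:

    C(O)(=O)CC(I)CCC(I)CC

3,6-diiodooctanoic acid

The longest carbon chain that includes the –COOH group has 8 carbons, so the parent hydride is octane.
The principal characteristic group is a carboxylic acid (terminal –COOH), named with the suffix -oic acid.
Number the chain so that the carboxylic acid carbon is C-1 by definition.
This places iodo groups at C-3 and C-6.
The name is 3,6-diiodooctanoic acid.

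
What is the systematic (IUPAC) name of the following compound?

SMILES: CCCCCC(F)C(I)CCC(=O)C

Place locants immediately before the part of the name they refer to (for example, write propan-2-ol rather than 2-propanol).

Counting along the main chain through the carbonyl gives 11 carbons: the parent is undecane.
The principal characteristic group is a ketone (C=O on an internal carbon), named with the suffix -one.
Number the chain so that numbering from this end puts the carbonyl group at C-2 rather than C-10.
With this numbering: the carbonyl at C-2; a fluoro group at C-6; an iodo group at C-5.
The substituents are ordered alphabetically, ignoring any di-/tri- multipliers.
Assembling the pieces gives 6-fluoro-5-iodoundecan-2-one.

6-fluoro-5-iodoundecan-2-one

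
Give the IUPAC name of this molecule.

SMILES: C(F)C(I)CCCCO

6-fluoro-5-iodohexan-1-ol

The longest chain bearing the –OH group is 6 carbons long (hexane).
An alcohol (–OH) is the principal characteristic group, giving the suffix -ol.
Choose the numbering such that numbering from this end puts the hydroxyl group at C-1 rather than C-6.
With this numbering: the hydroxyl at C-1; a fluoro group at C-6; an iodo group at C-5.
Substituent prefixes are cited in alphabetical order (multiplying prefixes like di-/tri- are ignored for ordering).
The name is 6-fluoro-5-iodohexan-1-ol.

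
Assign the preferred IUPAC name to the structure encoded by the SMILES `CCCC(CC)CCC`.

The parent chain contains 7 carbons (heptane).
The molecule is symmetric, so either numbering direction gives the same locants.
With this numbering: an ethyl group at C-4.
Assembling the pieces gives 4-ethylheptane.

4-ethylheptane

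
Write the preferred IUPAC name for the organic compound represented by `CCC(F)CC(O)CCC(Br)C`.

The longest carbon chain that includes the –OH group has 9 carbons, so the parent hydride is nonane.
The highest-priority functional group is an alcohol (–OH), so the name ends in -ol.
Choose the numbering such that the substituent locant set {2,7} is lower than {3,8} at the first point of difference.
With this numbering: the hydroxyl at C-5; a bromo group at C-2; a fluoro group at C-7.
Prefixes are listed alphabetically: bromo, fluoro.
Putting it together: 2-bromo-7-fluorononan-5-ol.

2-bromo-7-fluorononan-5-ol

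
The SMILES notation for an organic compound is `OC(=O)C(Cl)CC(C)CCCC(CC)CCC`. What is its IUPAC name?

Counting along the main chain through the –COOH group gives 11 carbons: the parent is undecane.
The highest-priority functional group is a carboxylic acid (terminal –COOH), so the name ends in -oic acid.
The numbering direction is chosen so that the carboxylic acid carbon is C-1 by definition.
That gives a chloro group at C-2; an ethyl group at C-8; a methyl group at C-4.
Prefixes are listed alphabetically: chloro, ethyl, methyl.
Putting it together: 2-chloro-8-ethyl-4-methylundecanoic acid.

2-chloro-8-ethyl-4-methylundecanoic acid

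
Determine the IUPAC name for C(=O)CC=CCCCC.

The longest chain bearing the –CHO group and the multiple bond is 8 carbons long (octane).
An aldehyde (terminal –CHO) is the principal characteristic group, giving the suffix -al.
The chain contains a C=C double bond, so the unsaturation ending is -ene.
Choose the numbering such that the aldehyde carbon is C-1 by definition.
That gives the double bond between C-3 and C-4.
Putting it together: oct-3-enal.

oct-3-enal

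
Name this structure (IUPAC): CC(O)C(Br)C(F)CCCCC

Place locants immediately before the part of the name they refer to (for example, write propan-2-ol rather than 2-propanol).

The longest carbon chain that includes the –OH group has 9 carbons, so the parent hydride is nonane.
The highest-priority functional group is an alcohol (–OH), so the name ends in -ol.
Number the chain so that numbering from this end puts the hydroxyl group at C-2 rather than C-8.
That gives the hydroxyl at C-2; a bromo group at C-3; a fluoro group at C-4.
The substituents are ordered alphabetically, ignoring any di-/tri- multipliers.
Putting it together: 3-bromo-4-fluorononan-2-ol.

3-bromo-4-fluorononan-2-ol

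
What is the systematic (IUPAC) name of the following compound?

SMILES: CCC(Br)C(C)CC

The longest carbon chain is 6 atoms: the parent is hexane.
Choose the numbering such that the locant sets are identical either way, so the alphabetically earlier bromo substituent takes the lower locant (3 rather than 4).
With this numbering: a bromo group at C-3; a methyl group at C-4.
Prefixes are listed alphabetically: bromo, methyl.
Putting it together: 3-bromo-4-methylhexane.

3-bromo-4-methylhexane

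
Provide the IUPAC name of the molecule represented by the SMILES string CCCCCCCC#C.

Counting along the main chain through the multiple bond gives 9 carbons: the parent is nonane.
There is one C≡C triple bond, indicated by the ending -yne.
Number the chain so that numbering from this end puts the triple bond at C-1 rather than C-8.
This places the triple bond between C-1 and C-2.
The name is non-1-yne.

non-1-yne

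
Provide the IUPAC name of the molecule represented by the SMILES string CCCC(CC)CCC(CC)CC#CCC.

The longest chain bearing the multiple bond is 12 carbons long (dodecane).
There is one C≡C triple bond, indicated by the ending -yne.
Choose the numbering such that numbering from this end puts the triple bond at C-3 rather than C-9.
This places the triple bond between C-3 and C-4; ethyl groups at C-6 and C-9.
Assembling the pieces gives 6,9-diethyldodec-3-yne.

6,9-diethyldodec-3-yne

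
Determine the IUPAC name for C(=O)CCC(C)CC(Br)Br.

The longest chain bearing the –CHO group is 6 carbons long (hexane).
The principal characteristic group is an aldehyde (terminal –CHO), named with the suffix -al.
The numbering direction is chosen so that the aldehyde carbon is C-1 by definition.
With this numbering: two bromo groups at C-6; a methyl group at C-4.
Substituent prefixes are cited in alphabetical order (multiplying prefixes like di-/tri- are ignored for ordering).
Assembling the pieces gives 6,6-dibromo-4-methylhexanal.

6,6-dibromo-4-methylhexanal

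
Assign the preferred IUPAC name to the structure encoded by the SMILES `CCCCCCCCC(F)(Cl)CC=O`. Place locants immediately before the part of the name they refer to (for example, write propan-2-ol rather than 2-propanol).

The longest chain bearing the –CHO group is 11 carbons long (undecane).
The principal characteristic group is an aldehyde (terminal –CHO), named with the suffix -al.
Number the chain so that the aldehyde carbon is C-1 by definition.
With this numbering: a chloro group at C-3; a fluoro group at C-3.
Substituent prefixes are cited in alphabetical order (multiplying prefixes like di-/tri- are ignored for ordering).
The name is 3-chloro-3-fluoroundecanal.

3-chloro-3-fluoroundecanal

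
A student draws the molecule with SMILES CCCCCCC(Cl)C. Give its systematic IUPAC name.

The longest carbon chain is 8 atoms: the parent is octane.
The numbering direction is chosen so that the substituent locant set {2} is lower than {7} at the first point of difference.
This places a chloro group at C-2.
Putting it together: 2-chlorooctane.

2-chlorooctane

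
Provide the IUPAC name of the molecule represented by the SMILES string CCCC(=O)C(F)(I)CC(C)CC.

The longest chain bearing the carbonyl is 9 carbons long (nonane).
The principal characteristic group is a ketone (C=O on an internal carbon), named with the suffix -one.
The numbering direction is chosen so that numbering from this end puts the carbonyl group at C-4 rather than C-6.
This places the carbonyl at C-4; a fluoro group at C-5; an iodo group at C-5; a methyl group at C-7.
Prefixes are listed alphabetically: fluoro, iodo, methyl.
The name is 5-fluoro-5-iodo-7-methylnonan-4-one.

5-fluoro-5-iodo-7-methylnonan-4-one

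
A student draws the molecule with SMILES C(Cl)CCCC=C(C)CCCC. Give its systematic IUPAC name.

1-chloro-6-methyldec-5-ene

The longest chain bearing the multiple bond is 10 carbons long (decane).
There is one C=C double bond, indicated by the ending -ene.
Choose the numbering such that the substituent locant set {1,6} is lower than {5,10} at the first point of difference.
That gives the double bond between C-5 and C-6; a chloro group at C-1; a methyl group at C-6.
Prefixes are listed alphabetically: chloro, methyl.
Assembling the pieces gives 1-chloro-6-methyldec-5-ene.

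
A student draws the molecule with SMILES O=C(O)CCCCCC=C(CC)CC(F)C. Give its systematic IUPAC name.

Counting along the main chain through the –COOH group and the multiple bond gives 11 carbons: the parent is undecane.
A carboxylic acid (terminal –COOH) is the principal characteristic group, giving the suffix -oic acid.
A C=C double bond in the chain gives the infix -ene-.
The numbering direction is chosen so that the carboxylic acid carbon is C-1 by definition.
With this numbering: the double bond between C-7 and C-8; an ethyl group at C-8; a fluoro group at C-10.
Substituent prefixes are cited in alphabetical order (multiplying prefixes like di-/tri- are ignored for ordering).
Putting it together: 8-ethyl-10-fluoroundec-7-enoic acid.

8-ethyl-10-fluoroundec-7-enoic acid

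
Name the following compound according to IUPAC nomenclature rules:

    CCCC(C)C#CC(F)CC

3-fluoro-6-methylnon-4-yne

Counting along the main chain through the multiple bond gives 9 carbons: the parent is nonane.
There is one C≡C triple bond, indicated by the ending -yne.
Choose the numbering such that numbering from this end puts the triple bond at C-4 rather than C-5.
This places the triple bond between C-4 and C-5; a fluoro group at C-3; a methyl group at C-6.
Prefixes are listed alphabetically: fluoro, methyl.
Assembling the pieces gives 3-fluoro-6-methylnon-4-yne.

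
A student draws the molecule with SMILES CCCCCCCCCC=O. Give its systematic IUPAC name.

decanal

The longest carbon chain that includes the –CHO group has 10 carbons, so the parent hydride is decane.
The highest-priority functional group is an aldehyde (terminal –CHO), so the name ends in -al.
Choose the numbering such that the aldehyde carbon is C-1 by definition.
Putting it together: decanal.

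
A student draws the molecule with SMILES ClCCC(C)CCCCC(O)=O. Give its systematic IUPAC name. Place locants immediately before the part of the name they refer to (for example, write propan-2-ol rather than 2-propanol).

8-chloro-6-methyloctanoic acid

The longest chain bearing the –COOH group is 8 carbons long (octane).
The principal characteristic group is a carboxylic acid (terminal –COOH), named with the suffix -oic acid.
Number the chain so that the carboxylic acid carbon is C-1 by definition.
This places a chloro group at C-8; a methyl group at C-6.
The substituents are ordered alphabetically, ignoring any di-/tri- multipliers.
Assembling the pieces gives 8-chloro-6-methyloctanoic acid.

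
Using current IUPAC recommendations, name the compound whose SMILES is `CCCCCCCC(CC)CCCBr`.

The longest continuous carbon chain has 11 atoms, so the parent hydride is undecane.
Choose the numbering such that the substituent locant set {1,4} is lower than {8,11} at the first point of difference.
That gives a bromo group at C-1; an ethyl group at C-4.
Prefixes are listed alphabetically: bromo, ethyl.
Assembling the pieces gives 1-bromo-4-ethylundecane.

1-bromo-4-ethylundecane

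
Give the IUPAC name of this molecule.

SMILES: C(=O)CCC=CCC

hept-4-enal

The longest carbon chain that includes the –CHO group and the multiple bond has 7 carbons, so the parent hydride is heptane.
The principal characteristic group is an aldehyde (terminal –CHO), named with the suffix -al.
The chain contains a C=C double bond, so the unsaturation ending is -ene.
Choose the numbering such that the aldehyde carbon is C-1 by definition.
This places the double bond between C-4 and C-5.
Assembling the pieces gives hept-4-enal.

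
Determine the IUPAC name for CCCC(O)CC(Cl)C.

2-chloroheptan-4-ol

The longest carbon chain that includes the –OH group has 7 carbons, so the parent hydride is heptane.
The highest-priority functional group is an alcohol (–OH), so the name ends in -ol.
Choose the numbering such that the substituent locant set {2} is lower than {6} at the first point of difference.
With this numbering: the hydroxyl at C-4; a chloro group at C-2.
Assembling the pieces gives 2-chloroheptan-4-ol.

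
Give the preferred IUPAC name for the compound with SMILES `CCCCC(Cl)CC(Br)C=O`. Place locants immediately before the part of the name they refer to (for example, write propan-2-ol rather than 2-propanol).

2-bromo-4-chlorooctanal

The longest carbon chain that includes the –CHO group has 8 carbons, so the parent hydride is octane.
The highest-priority functional group is an aldehyde (terminal –CHO), so the name ends in -al.
Number the chain so that the aldehyde carbon is C-1 by definition.
That gives a bromo group at C-2; a chloro group at C-4.
Substituent prefixes are cited in alphabetical order (multiplying prefixes like di-/tri- are ignored for ordering).
The name is 2-bromo-4-chlorooctanal.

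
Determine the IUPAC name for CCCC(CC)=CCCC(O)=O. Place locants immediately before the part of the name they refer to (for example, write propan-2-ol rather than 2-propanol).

The longest chain bearing the –COOH group and the multiple bond is 8 carbons long (octane).
The highest-priority functional group is a carboxylic acid (terminal –COOH), so the name ends in -oic acid.
There is one C=C double bond, indicated by the ending -ene.
The numbering direction is chosen so that the carboxylic acid carbon is C-1 by definition.
That gives the double bond between C-4 and C-5; an ethyl group at C-5.
The name is 5-ethyloct-4-enoic acid.

5-ethyloct-4-enoic acid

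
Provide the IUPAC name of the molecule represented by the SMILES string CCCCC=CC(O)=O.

The longest carbon chain that includes the –COOH group and the multiple bond has 7 carbons, so the parent hydride is heptane.
A carboxylic acid (terminal –COOH) is the principal characteristic group, giving the suffix -oic acid.
There is one C=C double bond, indicated by the ending -ene.
Number the chain so that the carboxylic acid carbon is C-1 by definition.
That gives the double bond between C-2 and C-3.
Assembling the pieces gives hept-2-enoic acid.

hept-2-enoic acid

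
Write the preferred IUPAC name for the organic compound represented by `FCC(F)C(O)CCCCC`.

1,2-difluorooctan-3-ol

The longest chain bearing the –OH group is 8 carbons long (octane).
An alcohol (–OH) is the principal characteristic group, giving the suffix -ol.
Number the chain so that numbering from this end puts the hydroxyl group at C-3 rather than C-6.
This places the hydroxyl at C-3; fluoro groups at C-1 and C-2.
Assembling the pieces gives 1,2-difluorooctan-3-ol.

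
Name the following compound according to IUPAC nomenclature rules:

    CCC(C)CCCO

4-methylhexan-1-ol

The longest carbon chain that includes the –OH group has 6 carbons, so the parent hydride is hexane.
An alcohol (–OH) is the principal characteristic group, giving the suffix -ol.
The numbering direction is chosen so that numbering from this end puts the hydroxyl group at C-1 rather than C-6.
This places the hydroxyl at C-1; a methyl group at C-4.
Assembling the pieces gives 4-methylhexan-1-ol.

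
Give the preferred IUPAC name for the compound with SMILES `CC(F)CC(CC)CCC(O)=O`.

4-ethyl-6-fluoroheptanoic acid

The longest carbon chain that includes the –COOH group has 7 carbons, so the parent hydride is heptane.
The principal characteristic group is a carboxylic acid (terminal –COOH), named with the suffix -oic acid.
The numbering direction is chosen so that the carboxylic acid carbon is C-1 by definition.
This places an ethyl group at C-4; a fluoro group at C-6.
The substituents are ordered alphabetically, ignoring any di-/tri- multipliers.
Putting it together: 4-ethyl-6-fluoroheptanoic acid.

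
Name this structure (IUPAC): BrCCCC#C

Counting along the main chain through the multiple bond gives 5 carbons: the parent is pentane.
A C≡C triple bond in the chain gives the infix -yne-.
Choose the numbering such that numbering from this end puts the triple bond at C-1 rather than C-4.
That gives the triple bond between C-1 and C-2; a bromo group at C-5.
Assembling the pieces gives 5-bromopent-1-yne.

5-bromopent-1-yne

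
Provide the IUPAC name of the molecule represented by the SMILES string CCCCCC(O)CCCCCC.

dodecan-6-ol

The longest carbon chain that includes the –OH group has 12 carbons, so the parent hydride is dodecane.
The principal characteristic group is an alcohol (–OH), named with the suffix -ol.
Choose the numbering such that numbering from this end puts the hydroxyl group at C-6 rather than C-7.
With this numbering: the hydroxyl at C-6.
The name is dodecan-6-ol.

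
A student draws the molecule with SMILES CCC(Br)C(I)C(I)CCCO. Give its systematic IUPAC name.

6-bromo-4,5-diiodooctan-1-ol

The longest chain bearing the –OH group is 8 carbons long (octane).
The principal characteristic group is an alcohol (–OH), named with the suffix -ol.
Number the chain so that numbering from this end puts the hydroxyl group at C-1 rather than C-8.
With this numbering: the hydroxyl at C-1; a bromo group at C-6; iodo groups at C-4 and C-5.
Prefixes are listed alphabetically: bromo, iodo.
The name is 6-bromo-4,5-diiodooctan-1-ol.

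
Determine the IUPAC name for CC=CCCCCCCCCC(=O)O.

The longest carbon chain that includes the –COOH group and the multiple bond has 12 carbons, so the parent hydride is dodecane.
The principal characteristic group is a carboxylic acid (terminal –COOH), named with the suffix -oic acid.
A C=C double bond in the chain gives the infix -ene-.
Choose the numbering such that the carboxylic acid carbon is C-1 by definition.
That gives the double bond between C-10 and C-11.
Putting it together: dodec-10-enoic acid.

dodec-10-enoic acid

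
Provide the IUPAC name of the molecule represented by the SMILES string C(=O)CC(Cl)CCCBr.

The longest carbon chain that includes the –CHO group has 6 carbons, so the parent hydride is hexane.
The principal characteristic group is an aldehyde (terminal –CHO), named with the suffix -al.
Choose the numbering such that the aldehyde carbon is C-1 by definition.
That gives a bromo group at C-6; a chloro group at C-3.
Substituent prefixes are cited in alphabetical order (multiplying prefixes like di-/tri- are ignored for ordering).
Assembling the pieces gives 6-bromo-3-chlorohexanal.

6-bromo-3-chlorohexanal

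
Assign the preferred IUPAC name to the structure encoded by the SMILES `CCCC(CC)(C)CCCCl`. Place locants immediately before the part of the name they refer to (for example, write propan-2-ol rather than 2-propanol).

The longest continuous carbon chain has 7 atoms, so the parent hydride is heptane.
Choose the numbering such that the substituent locant set {1,4,4} is lower than {4,4,7} at the first point of difference.
With this numbering: a chloro group at C-1; an ethyl group at C-4; a methyl group at C-4.
Substituent prefixes are cited in alphabetical order (multiplying prefixes like di-/tri- are ignored for ordering).
The name is 1-chloro-4-ethyl-4-methylheptane.

1-chloro-4-ethyl-4-methylheptane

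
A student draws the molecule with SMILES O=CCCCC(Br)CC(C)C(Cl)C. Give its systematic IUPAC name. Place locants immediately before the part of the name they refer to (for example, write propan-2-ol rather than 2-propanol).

5-bromo-8-chloro-7-methylnonanal

The longest chain bearing the –CHO group is 9 carbons long (nonane).
The principal characteristic group is an aldehyde (terminal –CHO), named with the suffix -al.
The numbering direction is chosen so that the aldehyde carbon is C-1 by definition.
This places a bromo group at C-5; a chloro group at C-8; a methyl group at C-7.
Prefixes are listed alphabetically: bromo, chloro, methyl.
Putting it together: 5-bromo-8-chloro-7-methylnonanal.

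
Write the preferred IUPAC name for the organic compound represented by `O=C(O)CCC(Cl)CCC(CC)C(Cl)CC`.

The longest chain bearing the –COOH group is 10 carbons long (decane).
A carboxylic acid (terminal –COOH) is the principal characteristic group, giving the suffix -oic acid.
The numbering direction is chosen so that the carboxylic acid carbon is C-1 by definition.
This places chloro groups at C-4 and C-8; an ethyl group at C-7.
The substituents are ordered alphabetically, ignoring any di-/tri- multipliers.
The name is 4,8-dichloro-7-ethyldecanoic acid.

4,8-dichloro-7-ethyldecanoic acid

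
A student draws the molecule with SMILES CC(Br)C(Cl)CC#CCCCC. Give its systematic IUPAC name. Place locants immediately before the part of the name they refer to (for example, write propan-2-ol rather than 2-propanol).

The longest chain bearing the multiple bond is 10 carbons long (decane).
The chain contains a C≡C triple bond, so the unsaturation ending is -yne.
Number the chain so that the substituent locant set {2,3} is lower than {8,9} at the first point of difference.
This places the triple bond between C-5 and C-6; a bromo group at C-2; a chloro group at C-3.
Substituent prefixes are cited in alphabetical order (multiplying prefixes like di-/tri- are ignored for ordering).
The name is 2-bromo-3-chlorodec-5-yne.

2-bromo-3-chlorodec-5-yne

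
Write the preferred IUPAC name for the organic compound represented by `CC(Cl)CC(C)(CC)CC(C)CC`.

2-chloro-4-ethyl-4,6-dimethyloctane

The longest carbon chain is 8 atoms: the parent is octane.
The numbering direction is chosen so that the substituent locant set {2,4,4,6} is lower than {3,5,5,7} at the first point of difference.
This places a chloro group at C-2; an ethyl group at C-4; methyl groups at C-4 and C-6.
The substituents are ordered alphabetically, ignoring any di-/tri- multipliers.
Assembling the pieces gives 2-chloro-4-ethyl-4,6-dimethyloctane.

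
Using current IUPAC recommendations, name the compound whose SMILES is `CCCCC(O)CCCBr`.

1-bromooctan-4-ol

The longest carbon chain that includes the –OH group has 8 carbons, so the parent hydride is octane.
The highest-priority functional group is an alcohol (–OH), so the name ends in -ol.
Number the chain so that numbering from this end puts the hydroxyl group at C-4 rather than C-5.
With this numbering: the hydroxyl at C-4; a bromo group at C-1.
Putting it together: 1-bromooctan-4-ol.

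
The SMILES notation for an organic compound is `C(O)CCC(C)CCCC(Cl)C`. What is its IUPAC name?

8-chloro-4-methylnonan-1-ol

The longest chain bearing the –OH group is 9 carbons long (nonane).
The principal characteristic group is an alcohol (–OH), named with the suffix -ol.
Choose the numbering such that numbering from this end puts the hydroxyl group at C-1 rather than C-9.
This places the hydroxyl at C-1; a chloro group at C-8; a methyl group at C-4.
Prefixes are listed alphabetically: chloro, methyl.
Putting it together: 8-chloro-4-methylnonan-1-ol.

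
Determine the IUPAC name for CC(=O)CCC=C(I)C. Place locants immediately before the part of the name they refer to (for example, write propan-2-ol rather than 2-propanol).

6-iodohept-5-en-2-one

The longest carbon chain that includes the carbonyl and the multiple bond has 7 carbons, so the parent hydride is heptane.
The highest-priority functional group is a ketone (C=O on an internal carbon), so the name ends in -one.
The chain contains a C=C double bond, so the unsaturation ending is -ene.
Number the chain so that numbering from this end puts the carbonyl group at C-2 rather than C-6.
That gives the carbonyl at C-2; the double bond between C-5 and C-6; an iodo group at C-6.
Assembling the pieces gives 6-iodohept-5-en-2-one.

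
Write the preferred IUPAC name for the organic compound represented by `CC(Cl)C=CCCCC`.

The longest chain bearing the multiple bond is 8 carbons long (octane).
The chain contains a C=C double bond, so the unsaturation ending is -ene.
Choose the numbering such that numbering from this end puts the double bond at C-3 rather than C-5.
This places the double bond between C-3 and C-4; a chloro group at C-2.
The name is 2-chlorooct-3-ene.

2-chlorooct-3-ene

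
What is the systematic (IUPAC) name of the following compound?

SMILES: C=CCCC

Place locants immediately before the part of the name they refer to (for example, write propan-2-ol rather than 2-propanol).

Counting along the main chain through the multiple bond gives 5 carbons: the parent is pentane.
There is one C=C double bond, indicated by the ending -ene.
Number the chain so that numbering from this end puts the double bond at C-1 rather than C-4.
With this numbering: the double bond between C-1 and C-2.
The name is pent-1-ene.

pent-1-ene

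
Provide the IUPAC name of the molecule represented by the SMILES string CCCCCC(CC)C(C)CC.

The longest carbon chain is 9 atoms: the parent is nonane.
Number the chain so that the substituent locant set {3,4} is lower than {6,7} at the first point of difference.
That gives an ethyl group at C-4; a methyl group at C-3.
Prefixes are listed alphabetically: ethyl, methyl.
Assembling the pieces gives 4-ethyl-3-methylnonane.

4-ethyl-3-methylnonane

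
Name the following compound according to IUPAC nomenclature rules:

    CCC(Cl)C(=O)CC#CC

The longest chain bearing the carbonyl and the multiple bond is 8 carbons long (octane).
A ketone (C=O on an internal carbon) is the principal characteristic group, giving the suffix -one.
There is one C≡C triple bond, indicated by the ending -yne.
The numbering direction is chosen so that numbering from this end puts the carbonyl group at C-4 rather than C-5.
That gives the carbonyl at C-4; the triple bond between C-6 and C-7; a chloro group at C-3.
Assembling the pieces gives 3-chlorooct-6-yn-4-one.

3-chlorooct-6-yn-4-one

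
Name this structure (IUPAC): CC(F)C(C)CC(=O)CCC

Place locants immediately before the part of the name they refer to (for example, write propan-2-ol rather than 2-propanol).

Counting along the main chain through the carbonyl gives 8 carbons: the parent is octane.
The principal characteristic group is a ketone (C=O on an internal carbon), named with the suffix -one.
The numbering direction is chosen so that numbering from this end puts the carbonyl group at C-4 rather than C-5.
That gives the carbonyl at C-4; a fluoro group at C-7; a methyl group at C-6.
The substituents are ordered alphabetically, ignoring any di-/tri- multipliers.
Assembling the pieces gives 7-fluoro-6-methyloctan-4-one.

7-fluoro-6-methyloctan-4-one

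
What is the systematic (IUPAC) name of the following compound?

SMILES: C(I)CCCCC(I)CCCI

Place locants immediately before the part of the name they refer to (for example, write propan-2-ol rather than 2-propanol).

The longest continuous carbon chain has 9 atoms, so the parent hydride is nonane.
The numbering direction is chosen so that the substituent locant set {1,4,9} is lower than {1,6,9} at the first point of difference.
This places iodo groups at C-1 and C-4 and C-9.
Assembling the pieces gives 1,4,9-triiodononane.

1,4,9-triiodononane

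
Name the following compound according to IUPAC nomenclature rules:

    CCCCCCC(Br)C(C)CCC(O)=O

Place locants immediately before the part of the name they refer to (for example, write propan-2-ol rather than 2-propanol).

Counting along the main chain through the –COOH group gives 11 carbons: the parent is undecane.
The principal characteristic group is a carboxylic acid (terminal –COOH), named with the suffix -oic acid.
Choose the numbering such that the carboxylic acid carbon is C-1 by definition.
That gives a bromo group at C-5; a methyl group at C-4.
Substituent prefixes are cited in alphabetical order (multiplying prefixes like di-/tri- are ignored for ordering).
The name is 5-bromo-4-methylundecanoic acid.

5-bromo-4-methylundecanoic acid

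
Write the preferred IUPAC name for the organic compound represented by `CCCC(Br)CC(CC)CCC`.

The longest carbon chain is 9 atoms: the parent is nonane.
Number the chain so that the locant sets are identical either way, so the alphabetically earlier bromo substituent takes the lower locant (4 rather than 6).
This places a bromo group at C-4; an ethyl group at C-6.
Substituent prefixes are cited in alphabetical order (multiplying prefixes like di-/tri- are ignored for ordering).
Putting it together: 4-bromo-6-ethylnonane.

4-bromo-6-ethylnonane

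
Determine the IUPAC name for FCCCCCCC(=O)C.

8-fluorooctan-2-one

The longest carbon chain that includes the carbonyl has 8 carbons, so the parent hydride is octane.
A ketone (C=O on an internal carbon) is the principal characteristic group, giving the suffix -one.
The numbering direction is chosen so that numbering from this end puts the carbonyl group at C-2 rather than C-7.
That gives the carbonyl at C-2; a fluoro group at C-8.
Assembling the pieces gives 8-fluorooctan-2-one.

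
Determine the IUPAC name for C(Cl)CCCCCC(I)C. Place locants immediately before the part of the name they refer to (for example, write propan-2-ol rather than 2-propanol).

The longest continuous carbon chain has 8 atoms, so the parent hydride is octane.
Number the chain so that the substituent locant set {1,7} is lower than {2,8} at the first point of difference.
This places a chloro group at C-1; an iodo group at C-7.
Substituent prefixes are cited in alphabetical order (multiplying prefixes like di-/tri- are ignored for ordering).
Assembling the pieces gives 1-chloro-7-iodooctane.

1-chloro-7-iodooctane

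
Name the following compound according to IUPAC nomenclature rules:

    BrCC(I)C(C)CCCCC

1-bromo-2-iodo-3-methyloctane

The longest continuous carbon chain has 8 atoms, so the parent hydride is octane.
Choose the numbering such that the substituent locant set {1,2,3} is lower than {6,7,8} at the first point of difference.
This places a bromo group at C-1; an iodo group at C-2; a methyl group at C-3.
Prefixes are listed alphabetically: bromo, iodo, methyl.
Putting it together: 1-bromo-2-iodo-3-methyloctane.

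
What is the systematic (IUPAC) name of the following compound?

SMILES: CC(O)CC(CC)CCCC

4-ethyloctan-2-ol

The longest chain bearing the –OH group is 8 carbons long (octane).
The principal characteristic group is an alcohol (–OH), named with the suffix -ol.
The numbering direction is chosen so that numbering from this end puts the hydroxyl group at C-2 rather than C-7.
That gives the hydroxyl at C-2; an ethyl group at C-4.
The name is 4-ethyloctan-2-ol.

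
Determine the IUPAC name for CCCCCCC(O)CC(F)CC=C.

The longest carbon chain that includes the –OH group and the multiple bond has 12 carbons, so the parent hydride is dodecane.
The principal characteristic group is an alcohol (–OH), named with the suffix -ol.
A C=C double bond in the chain gives the infix -ene-.
The numbering direction is chosen so that numbering from this end puts the hydroxyl group at C-6 rather than C-7.
With this numbering: the hydroxyl at C-6; the double bond between C-1 and C-2; a fluoro group at C-4.
Putting it together: 4-fluorododec-1-en-6-ol.

4-fluorododec-1-en-6-ol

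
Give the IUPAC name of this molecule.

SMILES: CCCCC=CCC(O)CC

dec-5-en-3-ol

The longest chain bearing the –OH group and the multiple bond is 10 carbons long (decane).
The principal characteristic group is an alcohol (–OH), named with the suffix -ol.
The chain contains a C=C double bond, so the unsaturation ending is -ene.
Choose the numbering such that numbering from this end puts the hydroxyl group at C-3 rather than C-8.
With this numbering: the hydroxyl at C-3; the double bond between C-5 and C-6.
Assembling the pieces gives dec-5-en-3-ol.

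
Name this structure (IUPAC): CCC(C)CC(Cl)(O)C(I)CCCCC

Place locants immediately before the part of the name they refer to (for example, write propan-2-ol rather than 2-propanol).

The longest chain bearing the –OH group is 11 carbons long (undecane).
The highest-priority functional group is an alcohol (–OH), so the name ends in -ol.
The numbering direction is chosen so that numbering from this end puts the hydroxyl group at C-5 rather than C-7.
That gives the hydroxyl at C-5; a chloro group at C-5; an iodo group at C-6; a methyl group at C-3.
Prefixes are listed alphabetically: chloro, iodo, methyl.
Assembling the pieces gives 5-chloro-6-iodo-3-methylundecan-5-ol.

5-chloro-6-iodo-3-methylundecan-5-ol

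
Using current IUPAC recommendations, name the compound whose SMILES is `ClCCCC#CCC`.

Counting along the main chain through the multiple bond gives 7 carbons: the parent is heptane.
A C≡C triple bond in the chain gives the infix -yne-.
Number the chain so that numbering from this end puts the triple bond at C-3 rather than C-4.
With this numbering: the triple bond between C-3 and C-4; a chloro group at C-7.
Assembling the pieces gives 7-chlorohept-3-yne.

7-chlorohept-3-yne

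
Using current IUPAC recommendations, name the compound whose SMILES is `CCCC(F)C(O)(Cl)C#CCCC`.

The longest chain bearing the –OH group and the multiple bond is 10 carbons long (decane).
The highest-priority functional group is an alcohol (–OH), so the name ends in -ol.
There is one C≡C triple bond, indicated by the ending -yne.
The numbering direction is chosen so that numbering from this end puts the hydroxyl group at C-5 rather than C-6.
With this numbering: the hydroxyl at C-5; the triple bond between C-6 and C-7; a chloro group at C-5; a fluoro group at C-4.
The substituents are ordered alphabetically, ignoring any di-/tri- multipliers.
Putting it together: 5-chloro-4-fluorodec-6-yn-5-ol.

5-chloro-4-fluorodec-6-yn-5-ol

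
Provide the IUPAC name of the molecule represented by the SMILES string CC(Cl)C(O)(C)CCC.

2-chloro-3-methylhexan-3-ol

Counting along the main chain through the –OH group gives 6 carbons: the parent is hexane.
The highest-priority functional group is an alcohol (–OH), so the name ends in -ol.
Choose the numbering such that numbering from this end puts the hydroxyl group at C-3 rather than C-4.
With this numbering: the hydroxyl at C-3; a chloro group at C-2; a methyl group at C-3.
Prefixes are listed alphabetically: chloro, methyl.
Putting it together: 2-chloro-3-methylhexan-3-ol.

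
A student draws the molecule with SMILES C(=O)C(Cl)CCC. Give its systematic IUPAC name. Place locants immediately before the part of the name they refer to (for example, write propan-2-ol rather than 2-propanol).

The longest carbon chain that includes the –CHO group has 5 carbons, so the parent hydride is pentane.
An aldehyde (terminal –CHO) is the principal characteristic group, giving the suffix -al.
The numbering direction is chosen so that the aldehyde carbon is C-1 by definition.
That gives a chloro group at C-2.
Assembling the pieces gives 2-chloropentanal.

2-chloropentanal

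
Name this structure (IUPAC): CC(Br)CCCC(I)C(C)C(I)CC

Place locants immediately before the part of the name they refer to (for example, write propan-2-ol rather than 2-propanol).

The parent chain contains 10 carbons (decane).
The numbering direction is chosen so that the substituent locant set {2,6,7,8} is lower than {3,4,5,9} at the first point of difference.
With this numbering: a bromo group at C-2; iodo groups at C-6 and C-8; a methyl group at C-7.
Prefixes are listed alphabetically: bromo, iodo, methyl.
Putting it together: 2-bromo-6,8-diiodo-7-methyldecane.

2-bromo-6,8-diiodo-7-methyldecane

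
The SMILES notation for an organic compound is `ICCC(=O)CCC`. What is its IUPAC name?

Counting along the main chain through the carbonyl gives 6 carbons: the parent is hexane.
The highest-priority functional group is a ketone (C=O on an internal carbon), so the name ends in -one.
The numbering direction is chosen so that numbering from this end puts the carbonyl group at C-3 rather than C-4.
With this numbering: the carbonyl at C-3; an iodo group at C-1.
Putting it together: 1-iodohexan-3-one.

1-iodohexan-3-one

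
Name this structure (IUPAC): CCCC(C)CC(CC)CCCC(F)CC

The longest carbon chain is 12 atoms: the parent is dodecane.
Choose the numbering such that the substituent locant set {3,7,9} is lower than {4,6,10} at the first point of difference.
This places an ethyl group at C-7; a fluoro group at C-3; a methyl group at C-9.
The substituents are ordered alphabetically, ignoring any di-/tri- multipliers.
The name is 7-ethyl-3-fluoro-9-methyldodecane.

7-ethyl-3-fluoro-9-methyldodecane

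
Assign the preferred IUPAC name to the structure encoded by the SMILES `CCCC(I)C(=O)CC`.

The longest carbon chain that includes the carbonyl has 7 carbons, so the parent hydride is heptane.
The highest-priority functional group is a ketone (C=O on an internal carbon), so the name ends in -one.
Number the chain so that numbering from this end puts the carbonyl group at C-3 rather than C-5.
With this numbering: the carbonyl at C-3; an iodo group at C-4.
Assembling the pieces gives 4-iodoheptan-3-one.

4-iodoheptan-3-one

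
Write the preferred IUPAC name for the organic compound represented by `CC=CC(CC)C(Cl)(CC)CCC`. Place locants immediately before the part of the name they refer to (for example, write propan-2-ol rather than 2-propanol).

5-chloro-4,5-diethyloct-2-ene

Counting along the main chain through the multiple bond gives 8 carbons: the parent is octane.
The chain contains a C=C double bond, so the unsaturation ending is -ene.
The numbering direction is chosen so that numbering from this end puts the double bond at C-2 rather than C-6.
With this numbering: the double bond between C-2 and C-3; a chloro group at C-5; ethyl groups at C-4 and C-5.
The substituents are ordered alphabetically, ignoring any di-/tri- multipliers.
Assembling the pieces gives 5-chloro-4,5-diethyloct-2-ene.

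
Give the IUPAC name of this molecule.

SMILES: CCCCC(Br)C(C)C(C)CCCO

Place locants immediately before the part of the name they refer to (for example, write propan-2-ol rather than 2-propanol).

The longest chain bearing the –OH group is 10 carbons long (decane).
An alcohol (–OH) is the principal characteristic group, giving the suffix -ol.
Choose the numbering such that numbering from this end puts the hydroxyl group at C-1 rather than C-10.
With this numbering: the hydroxyl at C-1; a bromo group at C-6; methyl groups at C-4 and C-5.
The substituents are ordered alphabetically, ignoring any di-/tri- multipliers.
Assembling the pieces gives 6-bromo-4,5-dimethyldecan-1-ol.

6-bromo-4,5-dimethyldecan-1-ol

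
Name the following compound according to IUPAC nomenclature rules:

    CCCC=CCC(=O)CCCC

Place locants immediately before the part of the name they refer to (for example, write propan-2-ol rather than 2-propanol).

undec-7-en-5-one

Counting along the main chain through the carbonyl and the multiple bond gives 11 carbons: the parent is undecane.
The principal characteristic group is a ketone (C=O on an internal carbon), named with the suffix -one.
The chain contains a C=C double bond, so the unsaturation ending is -ene.
The numbering direction is chosen so that numbering from this end puts the carbonyl group at C-5 rather than C-7.
This places the carbonyl at C-5; the double bond between C-7 and C-8.
The name is undec-7-en-5-one.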